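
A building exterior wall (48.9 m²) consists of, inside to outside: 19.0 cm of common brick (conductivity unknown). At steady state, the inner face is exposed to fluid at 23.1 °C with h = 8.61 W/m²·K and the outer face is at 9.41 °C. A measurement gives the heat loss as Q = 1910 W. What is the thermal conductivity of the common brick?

ΣR = ΔT/Q = |23.1 − 9.41|/1910 = 0.007168 K/W
Known resistances:
  R_conv,in = 1/(hA) = 1/(8.61·48.9) = 0.002375 K/W
R_common brick = ΣR − ΣR_known = 0.007168 − 0.002375 = 0.004793 K/W
L/(kA) = 0.004793 ⇒ k = 0.190/(0.004793·48.9) = 0.811 W/m·K

k = 0.811 W/m·K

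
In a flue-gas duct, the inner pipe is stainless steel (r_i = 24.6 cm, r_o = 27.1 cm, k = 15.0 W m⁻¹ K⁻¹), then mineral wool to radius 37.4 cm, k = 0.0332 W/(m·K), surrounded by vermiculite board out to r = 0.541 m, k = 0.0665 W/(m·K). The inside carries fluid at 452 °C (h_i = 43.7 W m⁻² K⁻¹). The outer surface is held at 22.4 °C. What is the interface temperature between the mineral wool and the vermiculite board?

Treat each layer as a resistance in series:
  R'_conv,in = 1/(2πr h) = 1/(2π·0.246·43.7) = 0.01480 m·K/W
  R'_stainless steel = ln(0.271/0.246)/(2πk) = 0.09679/(2π·15.0) = 0.001027 m·K/W
  R'_mineral wool = ln(0.374/0.271)/(2πk) = 0.3221/(2π·0.0332) = 1.544 m·K/W
  R'_vermiculite board = ln(0.541/0.374)/(2πk) = 0.3692/(2π·0.0665) = 0.8835 m·K/W
ΣR = 0.01480 + 0.001027 + 1.544 + 0.8835 = 2.443 m·K/W
Q' = ΔT/ΣR = (452 °C − 22.4 °C)/2.443 = 175.8 W/m
From the inner boundary to the mineral wool/vermiculite board interface, ΣR_partial = 1.560 m·K/W.
T_interface = T_in − Q'·ΣR_partial = 452 °C − (175.8)(1.560) = 178 °C

T = 178 °C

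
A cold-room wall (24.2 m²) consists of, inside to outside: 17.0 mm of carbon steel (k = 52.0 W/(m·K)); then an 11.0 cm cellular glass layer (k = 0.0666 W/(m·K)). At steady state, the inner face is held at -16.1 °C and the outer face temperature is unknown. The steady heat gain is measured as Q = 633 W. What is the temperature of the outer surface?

Sum the resistances:
  R_carbon steel = L/(kA) = 0.0170/(52.0·24.2) = 1.351×10^-5 K/W
  R_cellular glass = L/(kA) = 0.110/(0.0666·24.2) = 0.06825 K/W
ΣR = 0.06826 K/W
ΔT = Q·ΣR = 633 × 0.06826 = 43.21 K
Heat flows inward, so T_out = T_in + ΔT = -16.1 + 43.21 = 27.1 °C

T_out = 27.1 °C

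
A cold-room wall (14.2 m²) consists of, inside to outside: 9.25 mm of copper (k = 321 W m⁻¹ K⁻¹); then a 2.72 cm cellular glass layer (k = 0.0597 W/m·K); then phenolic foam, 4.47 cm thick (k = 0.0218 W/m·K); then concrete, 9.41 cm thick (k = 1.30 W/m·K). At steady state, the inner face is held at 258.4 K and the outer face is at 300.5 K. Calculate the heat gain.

Series thermal resistances, inner to outer:
  R_copper = L/(kA) = 0.00925/(321·14.2) = 2.029×10^-6 K/W
  R_cellular glass = L/(kA) = 0.0272/(0.0597·14.2) = 0.03209 K/W
  R_phenolic foam = L/(kA) = 0.0447/(0.0218·14.2) = 0.1444 K/W
  R_concrete = L/(kA) = 0.0941/(1.30·14.2) = 0.005098 K/W
ΣR = 2.029×10^-6 + 0.03209 + 0.1444 + 0.005098 = 0.1816 K/W
Q = ΔT/ΣR = (258.4 K − 300.5 K)/0.1816 = -232 W
(Negative Q ⇒ heat flows inward; heat gain = 232 W.)

Q = 232 W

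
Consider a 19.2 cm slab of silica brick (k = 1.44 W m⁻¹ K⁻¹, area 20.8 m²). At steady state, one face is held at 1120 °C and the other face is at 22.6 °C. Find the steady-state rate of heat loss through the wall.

Q = 171 kW

Q = kA·ΔT/L = 1.44 × 20.8 × |1120 °C − 22.6 °C| / 0.192 = 1.71×10^5 W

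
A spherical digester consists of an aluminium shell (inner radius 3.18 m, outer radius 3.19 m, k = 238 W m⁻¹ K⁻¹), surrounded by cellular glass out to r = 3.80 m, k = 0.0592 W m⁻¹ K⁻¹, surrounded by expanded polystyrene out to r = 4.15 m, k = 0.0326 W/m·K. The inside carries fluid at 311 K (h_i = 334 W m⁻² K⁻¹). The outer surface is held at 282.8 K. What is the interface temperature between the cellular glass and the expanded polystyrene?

Resistance network (inner→outer):
  R_conv,in = 1/(4πr²h) = 1/(4π·3.18²·334) = 2.356×10^-5 K/W
  R_aluminium = (1/3.18 − 1/3.19)/(4πk) = 9.858×10^-4/(4π·238) = 3.296×10^-7 K/W
  R_cellular glass = (1/3.19 − 1/3.80)/(4πk) = 0.05032/(4π·0.0592) = 0.06764 K/W
  R_expanded polystyrene = (1/3.80 − 1/4.15)/(4πk) = 0.02219/(4π·0.0326) = 0.05418 K/W
ΣR = 2.356×10^-5 + 3.296×10^-7 + 0.06764 + 0.05418 = 0.1218 K/W
Q = ΔT/ΣR = (311 K − 282.8 K)/0.1218 = 231.5 W
From the inner boundary to the cellular glass/expanded polystyrene interface, ΣR_partial = 0.06766 K/W.
T_interface = T_in − Q·ΣR_partial = 311 K − (231.5)(0.06766) = 295.3 K

T = 295.3 K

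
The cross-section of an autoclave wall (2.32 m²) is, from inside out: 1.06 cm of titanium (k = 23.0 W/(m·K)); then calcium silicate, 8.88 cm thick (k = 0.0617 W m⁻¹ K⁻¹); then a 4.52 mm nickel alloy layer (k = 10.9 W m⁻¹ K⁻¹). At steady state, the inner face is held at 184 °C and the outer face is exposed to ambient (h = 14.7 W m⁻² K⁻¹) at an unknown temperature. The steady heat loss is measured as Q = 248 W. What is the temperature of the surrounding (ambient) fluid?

Sum the resistances:
  R_titanium = L/(kA) = 0.0106/(23.0·2.32) = 1.987×10^-4 K/W
  R_calcium silicate = L/(kA) = 0.0888/(0.0617·2.32) = 0.6204 K/W
  R_nickel alloy = L/(kA) = 0.00452/(10.9·2.32) = 1.787×10^-4 K/W
  R_conv,out = 1/(hA) = 1/(14.7·2.32) = 0.02932 K/W
ΣR = 0.6501 K/W
ΔT = Q·ΣR = 248 × 0.6501 = 161.2 K
Heat flows outward, so T_out = T_in − ΔT = 184 − 161.2 = 22.8 °C

T_out = 22.8 °C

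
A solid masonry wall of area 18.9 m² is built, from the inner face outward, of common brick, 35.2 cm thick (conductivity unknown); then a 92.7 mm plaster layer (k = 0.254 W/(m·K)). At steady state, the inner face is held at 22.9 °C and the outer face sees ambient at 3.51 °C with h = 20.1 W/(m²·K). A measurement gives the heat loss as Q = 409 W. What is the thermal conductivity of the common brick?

ΣR = ΔT/Q = |22.9 − 3.51|/409 = 0.04741 K/W
Known resistances:
  R_plaster = L/(kA) = 0.0927/(0.254·18.9) = 0.01931 K/W
  R_conv,out = 1/(hA) = 1/(20.1·18.9) = 0.002632 K/W
R_common brick = ΣR − ΣR_known = 0.04741 − 0.02194 = 0.02547 K/W
L/(kA) = 0.02547 ⇒ k = 0.352/(0.02547·18.9) = 0.731 W/m·K

k = 0.731 W/m·K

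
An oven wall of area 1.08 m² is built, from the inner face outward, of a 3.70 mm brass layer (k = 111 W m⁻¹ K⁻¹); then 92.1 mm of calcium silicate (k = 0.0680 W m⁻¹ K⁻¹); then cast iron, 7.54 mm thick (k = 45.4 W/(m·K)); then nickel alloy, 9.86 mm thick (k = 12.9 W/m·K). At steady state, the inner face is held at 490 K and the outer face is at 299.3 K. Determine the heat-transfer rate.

Q = 152 W

Resistance network (inner→outer):
  R_brass = L/(kA) = 0.00370/(111·1.08) = 3.086×10^-5 K/W
  R_calcium silicate = L/(kA) = 0.0921/(0.0680·1.08) = 1.254 K/W
  R_cast iron = L/(kA) = 0.00754/(45.4·1.08) = 1.538×10^-4 K/W
  R_nickel alloy = L/(kA) = 0.00986/(12.9·1.08) = 7.077×10^-4 K/W
ΣR = 3.086×10^-5 + 1.254 + 1.538×10^-4 + 7.077×10^-4 = 1.255 K/W
Q = ΔT/ΣR = (490 K − 299.3 K)/1.255 = 152 W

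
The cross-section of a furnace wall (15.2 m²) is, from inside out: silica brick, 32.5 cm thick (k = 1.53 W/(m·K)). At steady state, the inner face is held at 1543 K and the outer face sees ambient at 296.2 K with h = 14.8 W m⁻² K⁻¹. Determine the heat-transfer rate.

Treat each layer as a resistance in series:
  R_silica brick = L/(kA) = 0.325/(1.53·15.2) = 0.01397 K/W
  R_conv,out = 1/(hA) = 1/(14.8·15.2) = 0.004445 K/W
ΣR = 0.01397 + 0.004445 = 0.01842 K/W
Q = ΔT/ΣR = (1543 K − 296.2 K)/0.01842 = 67700 W

Q = 67700 W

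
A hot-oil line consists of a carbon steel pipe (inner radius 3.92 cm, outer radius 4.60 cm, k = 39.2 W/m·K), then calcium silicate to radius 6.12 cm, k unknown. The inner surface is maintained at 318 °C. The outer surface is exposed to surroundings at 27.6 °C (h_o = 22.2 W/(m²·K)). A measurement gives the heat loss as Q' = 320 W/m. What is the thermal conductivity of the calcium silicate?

k = 0.0575 W/m·K

ΣR = ΔT/Q' = |318 − 27.6|/320 = 0.9075 m·K/W
Known resistances:
  R'_carbon steel = ln(0.0460/0.0392)/(2πk) = 0.1600/(2π·39.2) = 6.495×10^-4 m·K/W
  R'_conv,out = 1/(2πr h) = 1/(2π·0.0612·22.2) = 0.1171 m·K/W
R_calcium silicate = ΣR − ΣR_known = 0.9075 − 0.1177 = 0.7898 m·K/W
ln(r₂/r₁)/(2πk) = 0.7898 ⇒ k = 0.2855/(2π·0.7898) = 0.0575 W/m·K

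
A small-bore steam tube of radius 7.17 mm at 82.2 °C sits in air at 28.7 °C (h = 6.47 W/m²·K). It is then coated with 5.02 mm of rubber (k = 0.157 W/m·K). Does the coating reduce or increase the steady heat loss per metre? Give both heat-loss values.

increases: 15.6 → 20.9 W/m

Critical radius for a cylinder: r_cr = k/h = 0.0243 m = 2.43 cm.
Outer radius after coating: r₂ = 0.00717 + 0.00502 = 0.01219 m.
Since r₁ < r_cr and r₂ ≤ r_cr, the coating moves toward the maximum at r_cr — heat loss rises.
Bare: R = 1/(2πr₁h) = 3.431 m·K/W; Q = 53.5/3.431 = 15.6 W/m.
Coated: R = R_cond + R_conv = 2.556 m·K/W; Q = 53.5/2.556 = 20.9 W/m.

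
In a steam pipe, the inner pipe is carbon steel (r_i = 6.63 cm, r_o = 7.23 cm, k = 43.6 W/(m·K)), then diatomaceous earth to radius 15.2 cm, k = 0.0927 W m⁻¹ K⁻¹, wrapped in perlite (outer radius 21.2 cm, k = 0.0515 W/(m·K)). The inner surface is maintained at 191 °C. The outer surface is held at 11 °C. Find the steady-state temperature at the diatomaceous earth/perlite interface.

Series thermal resistances, inner to outer:
  R'_carbon steel = ln(0.0723/0.0663)/(2πk) = 0.08663/(2π·43.6) = 3.162×10^-4 m·K/W
  R'_diatomaceous earth = ln(0.152/0.0723)/(2πk) = 0.7431/(2π·0.0927) = 1.276 m·K/W
  R'_perlite = ln(0.212/0.152)/(2πk) = 0.3327/(2π·0.0515) = 1.028 m·K/W
ΣR = 3.162×10^-4 + 1.276 + 1.028 = 2.304 m·K/W
Q' = ΔT/ΣR = (191 °C − 11 °C)/2.304 = 78.12 W/m
From the inner boundary to the diatomaceous earth/perlite interface, ΣR_partial = 1.276 m·K/W.
T_interface = T_in − Q'·ΣR_partial = 191 °C − (78.12)(1.276) = 91.3 °C

T = 91.3 °C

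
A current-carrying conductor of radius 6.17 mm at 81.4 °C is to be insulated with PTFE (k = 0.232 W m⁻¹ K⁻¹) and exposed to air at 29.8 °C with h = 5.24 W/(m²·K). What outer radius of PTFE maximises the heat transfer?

For a cylinder, r_cr = k_ins/h = 0.232/5.24 = 0.0443 m = 4.43 cm

r_cr = 4.43 cm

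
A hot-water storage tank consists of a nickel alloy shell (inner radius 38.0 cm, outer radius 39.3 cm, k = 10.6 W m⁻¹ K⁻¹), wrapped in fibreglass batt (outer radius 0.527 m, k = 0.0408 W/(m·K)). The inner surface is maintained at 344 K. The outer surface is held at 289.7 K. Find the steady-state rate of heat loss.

Q = 43.0 W

Resistance network (inner→outer):
  R_nickel alloy = (1/0.380 − 1/0.393)/(4πk) = 0.08705/(4π·10.6) = 6.535×10^-4 K/W
  R_fibreglass batt = (1/0.393 − 1/0.527)/(4πk) = 0.6470/(4π·0.0408) = 1.262 K/W
ΣR = 6.535×10^-4 + 1.262 = 1.263 K/W
Q = ΔT/ΣR = (344 K − 289.7 K)/1.263 = 43.0 W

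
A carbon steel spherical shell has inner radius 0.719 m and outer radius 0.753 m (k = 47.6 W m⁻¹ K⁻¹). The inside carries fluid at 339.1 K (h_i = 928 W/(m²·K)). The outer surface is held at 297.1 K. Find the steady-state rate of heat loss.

Q = 155 kW

Treat each layer as a resistance in series:
  R_conv,in = 1/(4πr²h) = 1/(4π·0.719²·928) = 1.659×10^-4 K/W
  R_carbon steel = (1/0.719 − 1/0.753)/(4πk) = 0.06280/(4π·47.6) = 1.050×10^-4 K/W
ΣR = 1.659×10^-4 + 1.050×10^-4 = 2.709×10^-4 K/W
Q = ΔT/ΣR = (339.1 K − 297.1 K)/2.709×10^-4 = 1.55×10^5 W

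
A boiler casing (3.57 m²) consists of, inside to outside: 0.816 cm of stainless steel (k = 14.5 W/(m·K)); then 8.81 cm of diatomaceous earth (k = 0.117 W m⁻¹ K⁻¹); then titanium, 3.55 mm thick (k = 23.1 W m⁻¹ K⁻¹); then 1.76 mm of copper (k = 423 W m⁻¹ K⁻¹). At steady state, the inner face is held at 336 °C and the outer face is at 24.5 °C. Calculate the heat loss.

Q = 1480 W

Treat each layer as a resistance in series:
  R_stainless steel = L/(kA) = 0.00816/(14.5·3.57) = 1.576×10^-4 K/W
  R_diatomaceous earth = L/(kA) = 0.0881/(0.117·3.57) = 0.2109 K/W
  R_titanium = L/(kA) = 0.00355/(23.1·3.57) = 4.305×10^-5 K/W
  R_copper = L/(kA) = 0.00176/(423·3.57) = 1.165×10^-6 K/W
ΣR = 1.576×10^-4 + 0.2109 + 4.305×10^-5 + 1.165×10^-6 = 0.2111 K/W
Q = ΔT/ΣR = (336 °C − 24.5 °C)/0.2111 = 1480 W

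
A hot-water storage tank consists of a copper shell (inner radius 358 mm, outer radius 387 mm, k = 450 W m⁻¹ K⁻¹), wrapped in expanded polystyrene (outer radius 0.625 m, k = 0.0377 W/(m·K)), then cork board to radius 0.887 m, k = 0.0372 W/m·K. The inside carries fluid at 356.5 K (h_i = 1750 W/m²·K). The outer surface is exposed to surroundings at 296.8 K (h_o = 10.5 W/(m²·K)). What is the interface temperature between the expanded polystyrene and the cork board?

Resistance network (inner→outer):
  R_conv,in = 1/(4πr²h) = 1/(4π·0.358²·1750) = 3.548×10^-4 K/W
  R_copper = (1/0.358 − 1/0.387)/(4πk) = 0.2093/(4π·450) = 3.702×10^-5 K/W
  R_expanded polystyrene = (1/0.387 − 1/0.625)/(4πk) = 0.9840/(4π·0.0377) = 2.077 K/W
  R_cork board = (1/0.625 − 1/0.887)/(4πk) = 0.4726/(4π·0.0372) = 1.011 K/W
  R_conv,out = 1/(4πr²h) = 1/(4π·0.887²·10.5) = 0.009633 K/W
ΣR = 3.548×10^-4 + 3.702×10^-5 + 2.077 + 1.011 + 0.009633 = 3.098 K/W
Q = ΔT/ΣR = (356.5 K − 296.8 K)/3.098 = 19.27 W
From the inner boundary to the expanded polystyrene/cork board interface, ΣR_partial = 2.077 K/W.
T_interface = T_in − Q·ΣR_partial = 356.5 K − (19.27)(2.077) = 316.5 K

T = 316.5 K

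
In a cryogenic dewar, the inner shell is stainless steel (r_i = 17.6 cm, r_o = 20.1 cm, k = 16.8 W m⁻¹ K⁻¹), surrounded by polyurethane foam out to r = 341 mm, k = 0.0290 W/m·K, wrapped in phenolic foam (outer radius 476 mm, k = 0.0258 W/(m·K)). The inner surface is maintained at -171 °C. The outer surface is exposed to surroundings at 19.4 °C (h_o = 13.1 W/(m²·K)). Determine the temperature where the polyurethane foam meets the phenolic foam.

T = -40.8 °C

Resistance network (inner→outer):
  R_stainless steel = (1/0.176 − 1/0.201)/(4πk) = 0.7067/(4π·16.8) = 0.003347 K/W
  R_polyurethane foam = (1/0.201 − 1/0.341)/(4πk) = 2.043/(4π·0.0290) = 5.605 K/W
  R_phenolic foam = (1/0.341 − 1/0.476)/(4πk) = 0.8317/(4π·0.0258) = 2.565 K/W
  R_conv,out = 1/(4πr²h) = 1/(4π·0.476²·13.1) = 0.02681 K/W
ΣR = 0.003347 + 5.605 + 2.565 + 0.02681 = 8.200 K/W
Q = ΔT/ΣR = (-171 °C − 19.4 °C)/8.200 = -23.22 W
From the inner boundary to the polyurethane foam/phenolic foam interface, ΣR_partial = 5.608 K/W.
T_interface = T_in − Q·ΣR_partial = -171 °C − (-23.22)(5.608) = -40.8 °C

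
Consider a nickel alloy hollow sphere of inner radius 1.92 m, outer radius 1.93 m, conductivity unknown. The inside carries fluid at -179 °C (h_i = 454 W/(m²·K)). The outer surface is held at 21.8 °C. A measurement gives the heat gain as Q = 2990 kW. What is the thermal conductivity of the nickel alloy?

ΣR = ΔT/Q = |-179 − 21.8|/2.99×10^6 = 6.716×10^-5 K/W
Known resistances:
  R_conv,in = 1/(4πr²h) = 1/(4π·1.92²·454) = 4.755×10^-5 K/W
R_nickel alloy = ΣR − ΣR_known = 6.716×10^-5 − 4.755×10^-5 = 1.961×10^-5 K/W
(1/r₁−1/r₂)/(4πk) = 1.961×10^-5 ⇒ k = 0.002699/(4π·1.961×10^-5) = 11.0 W/m·K

k = 11.0 W/m·K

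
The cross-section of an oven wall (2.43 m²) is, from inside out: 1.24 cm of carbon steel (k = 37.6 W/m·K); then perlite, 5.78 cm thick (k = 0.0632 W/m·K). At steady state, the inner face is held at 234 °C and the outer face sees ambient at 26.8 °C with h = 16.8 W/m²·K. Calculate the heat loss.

Q = 517 W

Treat each layer as a resistance in series:
  R_carbon steel = L/(kA) = 0.0124/(37.6·2.43) = 1.357×10^-4 K/W
  R_perlite = L/(kA) = 0.0578/(0.0632·2.43) = 0.3764 K/W
  R_conv,out = 1/(hA) = 1/(16.8·2.43) = 0.02450 K/W
ΣR = 1.357×10^-4 + 0.3764 + 0.02450 = 0.4010 K/W
Q = ΔT/ΣR = (234 °C − 26.8 °C)/0.4010 = 517 W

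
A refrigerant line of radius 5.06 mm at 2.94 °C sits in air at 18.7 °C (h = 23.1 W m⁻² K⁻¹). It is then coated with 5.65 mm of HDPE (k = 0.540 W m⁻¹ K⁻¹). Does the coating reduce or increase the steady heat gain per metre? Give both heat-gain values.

Critical radius for a cylinder: r_cr = k/h = 0.0234 m = 2.34 cm.
Outer radius after coating: r₂ = 0.00506 + 0.00565 = 0.01071 m.
Since r₁ < r_cr and r₂ ≤ r_cr, the coating moves toward the maximum at r_cr — heat gain rises.
Bare: R = 1/(2πr₁h) = 1.362 m·K/W; Q = 15.76/1.362 = 11.6 W/m.
Coated: R = R_cond + R_conv = 0.8643 m·K/W; Q = 15.76/0.8643 = 18.2 W/m.

increases: 11.6 → 18.2 W/m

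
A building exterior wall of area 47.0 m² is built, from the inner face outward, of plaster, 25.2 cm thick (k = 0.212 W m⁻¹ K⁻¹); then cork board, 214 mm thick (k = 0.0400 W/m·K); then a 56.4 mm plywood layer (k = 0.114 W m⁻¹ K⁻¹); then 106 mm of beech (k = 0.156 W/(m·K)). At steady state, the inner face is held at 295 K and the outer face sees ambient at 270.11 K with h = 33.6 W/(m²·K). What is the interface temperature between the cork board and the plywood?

Treat each layer as a resistance in series:
  R_plaster = L/(kA) = 0.252/(0.212·47.0) = 0.02529 K/W
  R_cork board = L/(kA) = 0.214/(0.0400·47.0) = 0.1138 K/W
  R_plywood = L/(kA) = 0.0564/(0.114·47.0) = 0.01053 K/W
  R_beech = L/(kA) = 0.106/(0.156·47.0) = 0.01446 K/W
  R_conv,out = 1/(hA) = 1/(33.6·47.0) = 6.332×10^-4 K/W
ΣR = 0.02529 + 0.1138 + 0.01053 + 0.01446 + 6.332×10^-4 = 0.1647 K/W
Q = ΔT/ΣR = (295 K − 270.11 K)/0.1647 = 151.1 W
From the inner boundary to the cork board/plywood interface, ΣR_partial = 0.1391 K/W.
T_interface = T_in − Q·ΣR_partial = 295 K − (151.1)(0.1391) = 273.98 K

T = 273.98 K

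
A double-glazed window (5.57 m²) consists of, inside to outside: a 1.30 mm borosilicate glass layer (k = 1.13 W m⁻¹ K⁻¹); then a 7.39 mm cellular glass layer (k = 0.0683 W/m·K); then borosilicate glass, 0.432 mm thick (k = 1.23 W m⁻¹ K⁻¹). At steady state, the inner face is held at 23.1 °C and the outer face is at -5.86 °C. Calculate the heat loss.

Treat each layer as a resistance in series:
  R_borosilicate glass = L/(kA) = 0.00130/(1.13·5.57) = 2.065×10^-4 K/W
  R_cellular glass = L/(kA) = 0.00739/(0.0683·5.57) = 0.01943 K/W
  R_borosilicate glass = L/(kA) = 4.32×10^-4/(1.23·5.57) = 6.306×10^-5 K/W
ΣR = 2.065×10^-4 + 0.01943 + 6.306×10^-5 = 0.01970 K/W
Q = ΔT/ΣR = (23.1 °C − -5.86 °C)/0.01970 = 1470 W

Q = 1470 W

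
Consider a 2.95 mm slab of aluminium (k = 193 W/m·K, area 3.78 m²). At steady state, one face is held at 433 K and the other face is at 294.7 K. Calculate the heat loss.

Q = kA·ΔT/L = 193 × 3.78 × |433 K − 294.7 K| / 0.00295 = 3.42×10^7 W

Q = 34200 kW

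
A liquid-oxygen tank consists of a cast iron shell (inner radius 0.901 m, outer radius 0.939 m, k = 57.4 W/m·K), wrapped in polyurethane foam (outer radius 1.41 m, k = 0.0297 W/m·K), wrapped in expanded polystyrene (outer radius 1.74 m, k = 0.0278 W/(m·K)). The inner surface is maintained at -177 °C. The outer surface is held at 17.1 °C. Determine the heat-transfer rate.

Series thermal resistances, inner to outer:
  R_cast iron = (1/0.901 − 1/0.939)/(4πk) = 0.04492/(4π·57.4) = 6.227×10^-5 K/W
  R_polyurethane foam = (1/0.939 − 1/1.41)/(4πk) = 0.3557/(4π·0.0297) = 0.9532 K/W
  R_expanded polystyrene = (1/1.41 − 1/1.74)/(4πk) = 0.1345/(4π·0.0278) = 0.3850 K/W
ΣR = 6.227×10^-5 + 0.9532 + 0.3850 = 1.338 K/W
Q = ΔT/ΣR = (-177 °C − 17.1 °C)/1.338 = -145 W
(Negative Q ⇒ heat flows inward; heat gain = 145 W.)

Q = 145 W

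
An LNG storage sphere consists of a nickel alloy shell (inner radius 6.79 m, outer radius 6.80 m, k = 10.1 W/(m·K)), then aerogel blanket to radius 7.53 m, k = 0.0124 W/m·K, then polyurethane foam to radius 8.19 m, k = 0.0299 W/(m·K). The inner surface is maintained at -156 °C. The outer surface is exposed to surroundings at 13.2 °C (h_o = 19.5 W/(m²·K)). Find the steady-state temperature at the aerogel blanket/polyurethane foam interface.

T = -27.0 °C

Treat each layer as a resistance in series:
  R_nickel alloy = (1/6.79 − 1/6.80)/(4πk) = 2.166×10^-4/(4π·10.1) = 1.706×10^-6 K/W
  R_aerogel blanket = (1/6.80 − 1/7.53)/(4πk) = 0.01426/(4π·0.0124) = 0.09149 K/W
  R_polyurethane foam = (1/7.53 − 1/8.19)/(4πk) = 0.01070/(4π·0.0299) = 0.02848 K/W
  R_conv,out = 1/(4πr²h) = 1/(4π·8.19²·19.5) = 6.084×10^-5 K/W
ΣR = 1.706×10^-6 + 0.09149 + 0.02848 + 6.084×10^-5 = 0.1200 K/W
Q = ΔT/ΣR = (-156 °C − 13.2 °C)/0.1200 = -1410 W
From the inner boundary to the aerogel blanket/polyurethane foam interface, ΣR_partial = 0.09149 K/W.
T_interface = T_in − Q·ΣR_partial = -156 °C − (-1410)(0.09149) = -27.0 °C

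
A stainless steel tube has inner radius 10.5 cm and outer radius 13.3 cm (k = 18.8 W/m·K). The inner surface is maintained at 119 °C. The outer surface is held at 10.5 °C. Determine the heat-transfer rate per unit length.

Q' = 54200 W/m

Q' = 2πk·ΔT/ln(r₂/r₁) = 2π × 18.8 × 108.5 / ln(0.133/0.105) = 54200 W/m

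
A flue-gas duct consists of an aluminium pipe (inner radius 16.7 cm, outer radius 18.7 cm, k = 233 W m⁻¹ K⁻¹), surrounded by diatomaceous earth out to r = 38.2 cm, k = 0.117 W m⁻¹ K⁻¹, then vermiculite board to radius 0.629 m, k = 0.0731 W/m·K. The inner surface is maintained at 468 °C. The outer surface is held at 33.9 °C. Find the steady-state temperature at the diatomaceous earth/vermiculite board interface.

Resistance network (inner→outer):
  R'_aluminium = ln(0.187/0.167)/(2πk) = 0.1131/(2π·233) = 7.727×10^-5 m·K/W
  R'_diatomaceous earth = ln(0.382/0.187)/(2πk) = 0.7143/(2π·0.117) = 0.9717 m·K/W
  R'_vermiculite board = ln(0.629/0.382)/(2πk) = 0.4987/(2π·0.0731) = 1.086 m·K/W
ΣR = 7.727×10^-5 + 0.9717 + 1.086 = 2.058 m·K/W
Q' = ΔT/ΣR = (468 °C − 33.9 °C)/2.058 = 210.9 W/m
From the inner boundary to the diatomaceous earth/vermiculite board interface, ΣR_partial = 0.9718 m·K/W.
T_interface = T_in − Q'·ΣR_partial = 468 °C − (210.9)(0.9718) = 263 °C

T = 263 °C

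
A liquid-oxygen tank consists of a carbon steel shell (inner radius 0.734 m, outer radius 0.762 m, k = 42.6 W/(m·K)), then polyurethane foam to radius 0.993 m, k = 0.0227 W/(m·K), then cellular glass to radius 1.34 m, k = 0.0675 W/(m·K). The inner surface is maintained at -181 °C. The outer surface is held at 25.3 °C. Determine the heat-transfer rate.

Series thermal resistances, inner to outer:
  R_carbon steel = (1/0.734 − 1/0.762)/(4πk) = 0.05006/(4π·42.6) = 9.352×10^-5 K/W
  R_polyurethane foam = (1/0.762 − 1/0.993)/(4πk) = 0.3053/(4π·0.0227) = 1.070 K/W
  R_cellular glass = (1/0.993 − 1/1.34)/(4πk) = 0.2608/(4π·0.0675) = 0.3074 K/W
ΣR = 9.352×10^-5 + 1.070 + 0.3074 = 1.377 K/W
Q = ΔT/ΣR = (-181 °C − 25.3 °C)/1.377 = -150 W
(Negative Q ⇒ heat flows inward; heat gain = 150 W.)

Q = 150 W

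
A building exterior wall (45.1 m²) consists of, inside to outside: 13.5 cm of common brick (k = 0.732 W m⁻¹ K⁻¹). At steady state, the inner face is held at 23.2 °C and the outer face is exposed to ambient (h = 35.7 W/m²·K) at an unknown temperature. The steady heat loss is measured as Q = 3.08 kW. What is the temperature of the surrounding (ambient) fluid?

T_out = 8.69 °C

Series resistances:
  R_common brick = L/(kA) = 0.135/(0.732·45.1) = 0.004089 K/W
  R_conv,out = 1/(hA) = 1/(35.7·45.1) = 6.211×10^-4 K/W
ΣR = 0.004710 K/W
ΔT = Q·ΣR = 3080 × 0.004710 = 14.51 K
Heat flows outward, so T_out = T_in − ΔT = 23.2 − 14.51 = 8.69 °C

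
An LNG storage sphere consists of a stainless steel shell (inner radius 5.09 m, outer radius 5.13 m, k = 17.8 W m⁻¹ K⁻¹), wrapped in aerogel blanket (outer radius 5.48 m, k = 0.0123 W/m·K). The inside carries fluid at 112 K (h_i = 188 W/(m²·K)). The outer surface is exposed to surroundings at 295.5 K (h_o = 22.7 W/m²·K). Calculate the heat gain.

Q = 2.27 kW

Series thermal resistances, inner to outer:
  R_conv,in = 1/(4πr²h) = 1/(4π·5.09²·188) = 1.634×10^-5 K/W
  R_stainless steel = (1/5.09 − 1/5.13)/(4πk) = 0.001532/(4π·17.8) = 6.848×10^-6 K/W
  R_aerogel blanket = (1/5.13 − 1/5.48)/(4πk) = 0.01245/(4π·0.0123) = 0.08055 K/W
  R_conv,out = 1/(4πr²h) = 1/(4π·5.48²·22.7) = 1.167×10^-4 K/W
ΣR = 1.634×10^-5 + 6.848×10^-6 + 0.08055 + 1.167×10^-4 = 0.08069 K/W
Q = ΔT/ΣR = (112 K − 295.5 K)/0.08069 = -2270 W
(Negative Q ⇒ heat flows inward; heat gain = 2270 W.)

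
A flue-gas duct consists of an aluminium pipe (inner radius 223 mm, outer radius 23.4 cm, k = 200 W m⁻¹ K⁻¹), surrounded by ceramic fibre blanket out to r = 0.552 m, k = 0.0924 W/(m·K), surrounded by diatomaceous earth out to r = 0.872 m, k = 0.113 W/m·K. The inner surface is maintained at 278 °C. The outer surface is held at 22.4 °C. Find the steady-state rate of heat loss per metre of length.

Q' = 120 W/m

Series thermal resistances, inner to outer:
  R'_aluminium = ln(0.234/0.223)/(2πk) = 0.04815/(2π·200) = 3.832×10^-5 m·K/W
  R'_ceramic fibre blanket = ln(0.552/0.234)/(2πk) = 0.8582/(2π·0.0924) = 1.478 m·K/W
  R'_diatomaceous earth = ln(0.872/0.552)/(2πk) = 0.4572/(2π·0.113) = 0.6440 m·K/W
ΣR = 3.832×10^-5 + 1.478 + 0.6440 = 2.122 m·K/W
Q' = ΔT/ΣR = (278 °C − 22.4 °C)/2.122 = 120 W/m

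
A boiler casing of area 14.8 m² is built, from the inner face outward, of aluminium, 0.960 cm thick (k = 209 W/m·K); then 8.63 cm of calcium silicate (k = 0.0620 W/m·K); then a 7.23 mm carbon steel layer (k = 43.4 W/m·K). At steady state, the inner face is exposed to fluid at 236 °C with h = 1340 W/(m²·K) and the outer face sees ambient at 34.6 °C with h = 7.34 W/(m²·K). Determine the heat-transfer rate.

Series thermal resistances, inner to outer:
  R_conv,in = 1/(hA) = 1/(1340·14.8) = 5.042×10^-5 K/W
  R_aluminium = L/(kA) = 0.00960/(209·14.8) = 3.104×10^-6 K/W
  R_calcium silicate = L/(kA) = 0.0863/(0.0620·14.8) = 0.09405 K/W
  R_carbon steel = L/(kA) = 0.00723/(43.4·14.8) = 1.126×10^-5 K/W
  R_conv,out = 1/(hA) = 1/(7.34·14.8) = 0.009205 K/W
ΣR = 5.042×10^-5 + 3.104×10^-6 + 0.09405 + 1.126×10^-5 + 0.009205 = 0.1033 K/W
Q = ΔT/ΣR = (236 °C − 34.6 °C)/0.1033 = 1950 W

Q = 1950 W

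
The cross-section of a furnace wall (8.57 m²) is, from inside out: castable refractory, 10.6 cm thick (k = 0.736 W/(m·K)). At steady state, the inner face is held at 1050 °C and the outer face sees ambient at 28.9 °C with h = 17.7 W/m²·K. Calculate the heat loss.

Q = 43.6 kW

Treat each layer as a resistance in series:
  R_castable refractory = L/(kA) = 0.106/(0.736·8.57) = 0.01681 K/W
  R_conv,out = 1/(hA) = 1/(17.7·8.57) = 0.006592 K/W
ΣR = 0.01681 + 0.006592 = 0.02340 K/W
Q = ΔT/ΣR = (1050 °C − 28.9 °C)/0.02340 = 43600 W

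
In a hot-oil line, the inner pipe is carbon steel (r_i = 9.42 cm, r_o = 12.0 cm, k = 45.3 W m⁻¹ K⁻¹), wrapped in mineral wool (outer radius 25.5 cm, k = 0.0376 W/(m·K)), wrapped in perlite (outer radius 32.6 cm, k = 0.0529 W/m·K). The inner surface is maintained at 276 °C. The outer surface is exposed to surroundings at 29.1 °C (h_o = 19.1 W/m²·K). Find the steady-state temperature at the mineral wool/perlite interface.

Treat each layer as a resistance in series:
  R'_carbon steel = ln(0.120/0.0942)/(2πk) = 0.2421/(2π·45.3) = 8.505×10^-4 m·K/W
  R'_mineral wool = ln(0.255/0.120)/(2πk) = 0.7538/(2π·0.0376) = 3.191 m·K/W
  R'_perlite = ln(0.326/0.255)/(2πk) = 0.2456/(2π·0.0529) = 0.7390 m·K/W
  R'_conv,out = 1/(2πr h) = 1/(2π·0.326·19.1) = 0.02556 m·K/W
ΣR = 8.505×10^-4 + 3.191 + 0.7390 + 0.02556 = 3.956 m·K/W
Q' = ΔT/ΣR = (276 °C − 29.1 °C)/3.956 = 62.41 W/m
From the inner boundary to the mineral wool/perlite interface, ΣR_partial = 3.192 m·K/W.
T_interface = T_in − Q'·ΣR_partial = 276 °C − (62.41)(3.192) = 76.8 °C

T = 76.8 °C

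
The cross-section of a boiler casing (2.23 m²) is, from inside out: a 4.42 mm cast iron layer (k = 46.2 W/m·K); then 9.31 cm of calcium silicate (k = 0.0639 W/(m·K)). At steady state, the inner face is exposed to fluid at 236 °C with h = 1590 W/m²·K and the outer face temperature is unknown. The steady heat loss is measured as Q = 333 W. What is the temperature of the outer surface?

Series resistances:
  R_conv,in = 1/(hA) = 1/(1590·2.23) = 2.820×10^-4 K/W
  R_cast iron = L/(kA) = 0.00442/(46.2·2.23) = 4.290×10^-5 K/W
  R_calcium silicate = L/(kA) = 0.0931/(0.0639·2.23) = 0.6533 K/W
ΣR = 0.6537 K/W
ΔT = Q·ΣR = 333 × 0.6537 = 217.7 K
Heat flows outward, so T_out = T_in − ΔT = 236 − 217.7 = 18.3 °C

T_out = 18.3 °C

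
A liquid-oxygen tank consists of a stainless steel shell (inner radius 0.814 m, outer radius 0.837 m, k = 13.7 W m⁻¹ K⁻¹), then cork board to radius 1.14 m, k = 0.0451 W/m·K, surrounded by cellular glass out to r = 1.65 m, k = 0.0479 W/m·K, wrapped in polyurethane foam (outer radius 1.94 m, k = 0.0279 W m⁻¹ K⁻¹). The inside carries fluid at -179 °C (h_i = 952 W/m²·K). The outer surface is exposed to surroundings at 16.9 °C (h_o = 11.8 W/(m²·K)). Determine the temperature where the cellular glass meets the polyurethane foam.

T = -23.2 °C

Resistance network (inner→outer):
  R_conv,in = 1/(4πr²h) = 1/(4π·0.814²·952) = 1.262×10^-4 K/W
  R_stainless steel = (1/0.814 − 1/0.837)/(4πk) = 0.03376/(4π·13.7) = 1.961×10^-4 K/W
  R_cork board = (1/0.837 − 1/1.14)/(4πk) = 0.3176/(4π·0.0451) = 0.5603 K/W
  R_cellular glass = (1/1.14 − 1/1.65)/(4πk) = 0.2711/(4π·0.0479) = 0.4504 K/W
  R_polyurethane foam = (1/1.65 − 1/1.94)/(4πk) = 0.09060/(4π·0.0279) = 0.2584 K/W
  R_conv,out = 1/(4πr²h) = 1/(4π·1.94²·11.8) = 0.001792 K/W
ΣR = 1.262×10^-4 + 1.961×10^-4 + 0.5603 + 0.4504 + 0.2584 + 0.001792 = 1.271 K/W
Q = ΔT/ΣR = (-179 °C − 16.9 °C)/1.271 = -154.1 W
From the inner boundary to the cellular glass/polyurethane foam interface, ΣR_partial = 1.011 K/W.
T_interface = T_in − Q·ΣR_partial = -179 °C − (-154.1)(1.011) = -23.2 °C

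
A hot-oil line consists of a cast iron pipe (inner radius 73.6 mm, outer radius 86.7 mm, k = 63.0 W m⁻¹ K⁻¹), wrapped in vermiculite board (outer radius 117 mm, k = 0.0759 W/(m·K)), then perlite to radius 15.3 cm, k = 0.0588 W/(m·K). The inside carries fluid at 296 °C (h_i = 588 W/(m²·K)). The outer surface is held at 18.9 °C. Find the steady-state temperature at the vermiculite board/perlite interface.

T = 167 °C

Resistance network (inner→outer):
  R'_conv,in = 1/(2πr h) = 1/(2π·0.0736·588) = 0.003678 m·K/W
  R'_cast iron = ln(0.0867/0.0736)/(2πk) = 0.1638/(2π·63.0) = 4.138×10^-4 m·K/W
  R'_vermiculite board = ln(0.117/0.0867)/(2πk) = 0.2997/(2π·0.0759) = 0.6285 m·K/W
  R'_perlite = ln(0.153/0.117)/(2πk) = 0.2683/(2π·0.0588) = 0.7261 m·K/W
ΣR = 0.003678 + 4.138×10^-4 + 0.6285 + 0.7261 = 1.359 m·K/W
Q' = ΔT/ΣR = (296 °C − 18.9 °C)/1.359 = 203.9 W/m
From the inner boundary to the vermiculite board/perlite interface, ΣR_partial = 0.6326 m·K/W.
T_interface = T_in − Q'·ΣR_partial = 296 °C − (203.9)(0.6326) = 167 °C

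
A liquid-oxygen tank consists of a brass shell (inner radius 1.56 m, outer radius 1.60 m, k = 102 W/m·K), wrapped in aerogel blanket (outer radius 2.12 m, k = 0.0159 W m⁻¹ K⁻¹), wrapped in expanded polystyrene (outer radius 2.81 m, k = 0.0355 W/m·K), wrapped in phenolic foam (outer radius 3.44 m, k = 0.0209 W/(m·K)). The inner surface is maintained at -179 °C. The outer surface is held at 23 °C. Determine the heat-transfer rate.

Q = 158 W

Treat each layer as a resistance in series:
  R_brass = (1/1.56 − 1/1.60)/(4πk) = 0.01603/(4π·102) = 1.250×10^-5 K/W
  R_aerogel blanket = (1/1.60 − 1/2.12)/(4πk) = 0.1533/(4π·0.0159) = 0.7673 K/W
  R_expanded polystyrene = (1/2.12 − 1/2.81)/(4πk) = 0.1158/(4π·0.0355) = 0.2596 K/W
  R_phenolic foam = (1/2.81 − 1/3.44)/(4πk) = 0.06517/(4π·0.0209) = 0.2482 K/W
ΣR = 1.250×10^-5 + 0.7673 + 0.2596 + 0.2482 = 1.275 K/W
Q = ΔT/ΣR = (-179 °C − 23 °C)/1.275 = -158 W
(Negative Q ⇒ heat flows inward; heat gain = 158 W.)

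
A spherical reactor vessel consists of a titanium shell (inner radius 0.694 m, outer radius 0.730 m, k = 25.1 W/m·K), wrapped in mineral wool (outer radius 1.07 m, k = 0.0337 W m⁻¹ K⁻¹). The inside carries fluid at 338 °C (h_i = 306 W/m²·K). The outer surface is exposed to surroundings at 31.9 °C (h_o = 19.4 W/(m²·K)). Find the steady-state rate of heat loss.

Treat each layer as a resistance in series:
  R_conv,in = 1/(4πr²h) = 1/(4π·0.694²·306) = 5.399×10^-4 K/W
  R_titanium = (1/0.694 − 1/0.730)/(4πk) = 0.07106/(4π·25.1) = 2.253×10^-4 K/W
  R_mineral wool = (1/0.730 − 1/1.07)/(4πk) = 0.4353/(4π·0.0337) = 1.028 K/W
  R_conv,out = 1/(4πr²h) = 1/(4π·1.07²·19.4) = 0.003583 K/W
ΣR = 5.399×10^-4 + 2.253×10^-4 + 1.028 + 0.003583 = 1.032 K/W
Q = ΔT/ΣR = (338 °C − 31.9 °C)/1.032 = 297 W

Q = 297 W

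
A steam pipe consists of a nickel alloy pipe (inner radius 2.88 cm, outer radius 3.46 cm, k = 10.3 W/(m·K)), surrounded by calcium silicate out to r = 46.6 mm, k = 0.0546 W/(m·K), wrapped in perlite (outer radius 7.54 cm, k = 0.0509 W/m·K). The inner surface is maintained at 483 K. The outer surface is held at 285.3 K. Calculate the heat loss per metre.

Resistance network (inner→outer):
  R'_nickel alloy = ln(0.0346/0.0288)/(2πk) = 0.1835/(2π·10.3) = 0.002835 m·K/W
  R'_calcium silicate = ln(0.0466/0.0346)/(2πk) = 0.2977/(2π·0.0546) = 0.8679 m·K/W
  R'_perlite = ln(0.0754/0.0466)/(2πk) = 0.4812/(2π·0.0509) = 1.505 m·K/W
ΣR = 0.002835 + 0.8679 + 1.505 = 2.376 m·K/W
Q' = ΔT/ΣR = (483 K − 285.3 K)/2.376 = 83.2 W/m

Q' = 83.2 W/m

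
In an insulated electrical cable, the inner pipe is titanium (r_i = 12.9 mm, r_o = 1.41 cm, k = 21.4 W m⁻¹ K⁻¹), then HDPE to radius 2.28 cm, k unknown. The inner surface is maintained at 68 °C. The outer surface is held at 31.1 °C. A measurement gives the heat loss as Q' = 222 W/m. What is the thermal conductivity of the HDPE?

k = 0.462 W/m·K

ΣR = ΔT/Q' = |68 − 31.1|/222 = 0.1662 m·K/W
Known resistances:
  R'_titanium = ln(0.0141/0.0129)/(2πk) = 0.08895/(2π·21.4) = 6.615×10^-4 m·K/W
R_HDPE = ΣR − ΣR_known = 0.1662 − 6.615×10^-4 = 0.1655 m·K/W
ln(r₂/r₁)/(2πk) = 0.1655 ⇒ k = 0.4806/(2π·0.1655) = 0.462 W/m·K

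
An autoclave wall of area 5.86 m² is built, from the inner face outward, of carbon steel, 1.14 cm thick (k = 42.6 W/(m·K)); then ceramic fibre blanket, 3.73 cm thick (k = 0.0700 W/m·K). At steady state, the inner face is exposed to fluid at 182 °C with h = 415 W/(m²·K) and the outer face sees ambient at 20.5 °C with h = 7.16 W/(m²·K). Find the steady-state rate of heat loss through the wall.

Series thermal resistances, inner to outer:
  R_conv,in = 1/(hA) = 1/(415·5.86) = 4.112×10^-4 K/W
  R_carbon steel = L/(kA) = 0.0114/(42.6·5.86) = 4.567×10^-5 K/W
  R_ceramic fibre blanket = L/(kA) = 0.0373/(0.0700·5.86) = 0.09093 K/W
  R_conv,out = 1/(hA) = 1/(7.16·5.86) = 0.02383 K/W
ΣR = 4.112×10^-4 + 4.567×10^-5 + 0.09093 + 0.02383 = 0.1152 K/W
Q = ΔT/ΣR = (182 °C − 20.5 °C)/0.1152 = 1400 W

Q = 1400 W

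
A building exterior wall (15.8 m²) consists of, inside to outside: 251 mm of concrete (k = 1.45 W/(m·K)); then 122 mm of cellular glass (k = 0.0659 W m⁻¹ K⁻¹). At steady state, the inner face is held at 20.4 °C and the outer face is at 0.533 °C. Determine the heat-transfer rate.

Q = 155 W

Series thermal resistances, inner to outer:
  R_concrete = L/(kA) = 0.251/(1.45·15.8) = 0.01096 K/W
  R_cellular glass = L/(kA) = 0.122/(0.0659·15.8) = 0.1172 K/W
ΣR = 0.01096 + 0.1172 = 0.1282 K/W
Q = ΔT/ΣR = (20.4 °C − 0.533 °C)/0.1282 = 155 W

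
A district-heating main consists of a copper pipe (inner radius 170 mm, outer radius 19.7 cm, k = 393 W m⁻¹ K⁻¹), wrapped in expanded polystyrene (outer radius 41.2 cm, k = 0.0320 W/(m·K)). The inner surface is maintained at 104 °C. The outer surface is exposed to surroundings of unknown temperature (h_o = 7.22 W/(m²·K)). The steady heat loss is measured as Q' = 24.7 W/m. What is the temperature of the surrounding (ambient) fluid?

Series resistances:
  R'_copper = ln(0.197/0.170)/(2πk) = 0.1474/(2π·393) = 5.970×10^-5 m·K/W
  R'_expanded polystyrene = ln(0.412/0.197)/(2πk) = 0.7378/(2π·0.0320) = 3.670 m·K/W
  R'_conv,out = 1/(2πr h) = 1/(2π·0.412·7.22) = 0.05350 m·K/W
ΣR = 3.723 m·K/W
ΔT = Q'·ΣR = 24.7 × 3.723 = 91.96 K
Heat flows outward, so T_out = T_in − ΔT = 104 − 91.96 = 12.0 °C

T_out = 12.0 °C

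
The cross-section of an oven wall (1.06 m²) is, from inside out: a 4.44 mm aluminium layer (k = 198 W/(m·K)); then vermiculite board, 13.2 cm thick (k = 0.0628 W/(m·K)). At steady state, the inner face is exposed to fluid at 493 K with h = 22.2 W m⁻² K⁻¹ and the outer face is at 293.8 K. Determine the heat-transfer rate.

Q = 98.3 W

Resistance network (inner→outer):
  R_conv,in = 1/(hA) = 1/(22.2·1.06) = 0.04250 K/W
  R_aluminium = L/(kA) = 0.00444/(198·1.06) = 2.115×10^-5 K/W
  R_vermiculite board = L/(kA) = 0.132/(0.0628·1.06) = 1.983 K/W
ΣR = 0.04250 + 2.115×10^-5 + 1.983 = 2.026 K/W
Q = ΔT/ΣR = (493 K − 293.8 K)/2.026 = 98.3 W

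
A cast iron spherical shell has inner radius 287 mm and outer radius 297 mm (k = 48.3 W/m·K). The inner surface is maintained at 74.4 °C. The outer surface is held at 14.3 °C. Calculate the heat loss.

Q = 311 kW

Q = 4πk·ΔT/(1/r₁ − 1/r₂) = 4π × 48.3 × 60.1 / (1/0.287 − 1/0.297) = 3.11×10^5 W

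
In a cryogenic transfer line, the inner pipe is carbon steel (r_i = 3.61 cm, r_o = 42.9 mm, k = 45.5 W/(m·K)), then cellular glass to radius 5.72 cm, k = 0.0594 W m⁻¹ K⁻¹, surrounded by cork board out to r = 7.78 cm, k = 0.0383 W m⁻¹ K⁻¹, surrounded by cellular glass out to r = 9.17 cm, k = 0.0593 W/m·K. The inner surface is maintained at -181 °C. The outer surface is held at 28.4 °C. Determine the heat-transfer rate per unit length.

Treat each layer as a resistance in series:
  R'_carbon steel = ln(0.0429/0.0361)/(2πk) = 0.1726/(2π·45.5) = 6.037×10^-4 m·K/W
  R'_cellular glass = ln(0.0572/0.0429)/(2πk) = 0.2877/(2π·0.0594) = 0.7708 m·K/W
  R'_cork board = ln(0.0778/0.0572)/(2πk) = 0.3076/(2π·0.0383) = 1.278 m·K/W
  R'_cellular glass = ln(0.0917/0.0778)/(2πk) = 0.1644/(2π·0.0593) = 0.4412 m·K/W
ΣR = 6.037×10^-4 + 0.7708 + 1.278 + 0.4412 = 2.491 m·K/W
Q' = ΔT/ΣR = (-181 °C − 28.4 °C)/2.491 = -84.1 W/m
(Negative Q' ⇒ heat flows inward; heat gain = 84.1 W/m.)

Q' = 84.1 W/m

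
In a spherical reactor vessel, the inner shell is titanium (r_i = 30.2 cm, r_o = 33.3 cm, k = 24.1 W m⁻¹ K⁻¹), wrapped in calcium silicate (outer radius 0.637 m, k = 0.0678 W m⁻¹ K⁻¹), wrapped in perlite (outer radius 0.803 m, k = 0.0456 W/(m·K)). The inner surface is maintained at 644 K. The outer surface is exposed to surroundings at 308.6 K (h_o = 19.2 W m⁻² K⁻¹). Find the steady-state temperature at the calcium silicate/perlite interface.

T = 394 K

Treat each layer as a resistance in series:
  R_titanium = (1/0.302 − 1/0.333)/(4πk) = 0.3083/(4π·24.1) = 0.001018 K/W
  R_calcium silicate = (1/0.333 − 1/0.637)/(4πk) = 1.433/(4π·0.0678) = 1.682 K/W
  R_perlite = (1/0.637 − 1/0.803)/(4πk) = 0.3245/(4π·0.0456) = 0.5663 K/W
  R_conv,out = 1/(4πr²h) = 1/(4π·0.803²·19.2) = 0.006428 K/W
ΣR = 0.001018 + 1.682 + 0.5663 + 0.006428 = 2.256 K/W
Q = ΔT/ΣR = (644 K − 308.6 K)/2.256 = 148.7 W
From the inner boundary to the calcium silicate/perlite interface, ΣR_partial = 1.683 K/W.
T_interface = T_in − Q·ΣR_partial = 644 K − (148.7)(1.683) = 394 K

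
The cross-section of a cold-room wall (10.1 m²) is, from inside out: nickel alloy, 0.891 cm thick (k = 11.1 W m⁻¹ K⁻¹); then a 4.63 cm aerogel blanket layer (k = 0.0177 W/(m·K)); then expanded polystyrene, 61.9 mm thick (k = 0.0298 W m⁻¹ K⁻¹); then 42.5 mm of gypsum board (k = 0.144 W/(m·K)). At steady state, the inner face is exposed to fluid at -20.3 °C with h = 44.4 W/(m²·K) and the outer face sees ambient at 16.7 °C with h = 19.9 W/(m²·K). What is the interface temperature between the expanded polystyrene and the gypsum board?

T = 14.2 °C

Resistance network (inner→outer):
  R_conv,in = 1/(hA) = 1/(44.4·10.1) = 0.002230 K/W
  R_nickel alloy = L/(kA) = 0.00891/(11.1·10.1) = 7.948×10^-5 K/W
  R_aerogel blanket = L/(kA) = 0.0463/(0.0177·10.1) = 0.2590 K/W
  R_expanded polystyrene = L/(kA) = 0.0619/(0.0298·10.1) = 0.2057 K/W
  R_gypsum board = L/(kA) = 0.0425/(0.144·10.1) = 0.02922 K/W
  R_conv,out = 1/(hA) = 1/(19.9·10.1) = 0.004975 K/W
ΣR = 0.002230 + 7.948×10^-5 + 0.2590 + 0.2057 + 0.02922 + 0.004975 = 0.5012 K/W
Q = ΔT/ΣR = (-20.3 °C − 16.7 °C)/0.5012 = -73.82 W
From the inner boundary to the expanded polystyrene/gypsum board interface, ΣR_partial = 0.4670 K/W.
T_interface = T_in − Q·ΣR_partial = -20.3 °C − (-73.82)(0.4670) = 14.2 °C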